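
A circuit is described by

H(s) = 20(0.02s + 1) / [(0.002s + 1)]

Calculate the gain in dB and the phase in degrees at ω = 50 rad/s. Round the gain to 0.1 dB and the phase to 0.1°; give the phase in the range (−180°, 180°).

29.0 dB, 39.3°

At ω = 50 rad/s:
zero (1 + j50·0.02) = 1 + j1 → |·| ≈ 1.4142, ∠ ≈ 45.00°
pole (1 + j50·0.002) = 1 + j0.1 → |·| ≈ 1.005, ∠ ≈ 5.71°
|H| = 20 · 1.4142 / (1.005) ≈ 28.143
Gain = 20 log₁₀(28.143) ≈ 28.99 dB
∠H = (45.00°) − (5.71°) = 39.29°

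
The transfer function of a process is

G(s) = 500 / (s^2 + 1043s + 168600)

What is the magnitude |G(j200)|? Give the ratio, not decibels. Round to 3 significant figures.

0.00204

Substitute s = j200:
Numerator: 500 = 500 + j0
Denominator: (j200)^2 + 1043(j200) + 168600 = 128600 + j208600
|N| = √(500² + 0²) ≈ 500, ∠N ≈ 0.00°
|D| = √(128600² + 208600²) ≈ 2.4505e+05, ∠D ≈ 58.35°
|G| = 500 / 2.4505e+05 ≈ 0.0020404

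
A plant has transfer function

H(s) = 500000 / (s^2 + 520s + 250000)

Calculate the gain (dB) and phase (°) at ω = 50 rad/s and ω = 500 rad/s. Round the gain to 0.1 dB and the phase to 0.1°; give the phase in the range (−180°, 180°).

ω = 50: 6.1 dB, -6.0°; ω = 500: 5.7 dB, -90.0°

At s = jω = j50:
quadratic: (j50)² + 520·j50 + 250000 = 247500 + j26000 → |·| ≈ 2.4886e+05, ∠ ≈ 6.00°
|H| = 500000 / 2.4886e+05 ≈ 2.0092
Gain = 20 log₁₀(2.0092) ≈ 6.06 dB
∠H = 0.00° − 6.00° = -6.00°

At s = jω = j500:
quadratic: (j500)² + 520·j500 + 250000 = 0 + j260000 → |·| ≈ 2.6e+05, ∠ ≈ 90.00°
|H| = 500000 / 2.6e+05 ≈ 1.9231
Gain = 20 log₁₀(1.9231) ≈ 5.68 dB
∠H = 0.00° − 90.00° = -90.00°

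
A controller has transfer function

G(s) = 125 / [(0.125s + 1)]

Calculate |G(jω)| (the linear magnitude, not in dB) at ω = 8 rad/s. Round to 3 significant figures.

88.4

At ω = 8 rad/s:
pole (1 + j8·0.125) = 1 + j1 → |·| ≈ 1.4142, ∠ ≈ 45.00°
|G| = 125 · 1 / (1.4142) ≈ 88.389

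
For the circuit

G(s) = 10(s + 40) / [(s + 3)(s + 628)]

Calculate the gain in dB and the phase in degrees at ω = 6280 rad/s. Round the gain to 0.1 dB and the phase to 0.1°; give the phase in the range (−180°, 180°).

At s = jω = j6280:
zero (s+40): 40 + j6280 → |·| = √(40²+6280²) = √39440000 ≈ 6280.1, ∠ = arctan(6280/40) ≈ 89.64°
pole (s+3): 3 + j6280 → |·| = √(3²+6280²) = √39438409 ≈ 6280, ∠ = arctan(6280/3) ≈ 89.97°
pole (s+628): 628 + j6280 → |·| = √(628²+6280²) = √39832784 ≈ 6311.3, ∠ = arctan(6280/628) ≈ 84.29°
|G| = 10 · 6280.1 / 3.9635e+07 ≈ 0.0015845
Gain = 20 log₁₀(0.0015845) ≈ -56.00 dB
∠G = 89.64° − 174.26° = -84.62°

-56.0 dB, -84.6°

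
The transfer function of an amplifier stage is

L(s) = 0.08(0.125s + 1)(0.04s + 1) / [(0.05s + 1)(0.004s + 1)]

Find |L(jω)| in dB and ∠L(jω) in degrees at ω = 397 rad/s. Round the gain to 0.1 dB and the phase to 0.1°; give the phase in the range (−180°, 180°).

At ω = 397 rad/s:
zero (1 + j397·0.125) = 1 + j49.625 → |·| ≈ 49.635, ∠ ≈ 88.85°
zero (1 + j397·0.04) = 1 + j15.88 → |·| ≈ 15.911, ∠ ≈ 86.40°
pole (1 + j397·0.05) = 1 + j19.85 → |·| ≈ 19.875, ∠ ≈ 87.12°
pole (1 + j397·0.004) = 1 + j1.588 → |·| ≈ 1.8766, ∠ ≈ 57.80°
|L| = 0.08 · 49.635 · 15.911 / (19.875 · 1.8766) ≈ 1.6939
Gain = 20 log₁₀(1.6939) ≈ 4.58 dB
∠L = (88.85° + 86.40°) − (87.12° + 57.80°) = 30.33°

4.6 dB, 30.3°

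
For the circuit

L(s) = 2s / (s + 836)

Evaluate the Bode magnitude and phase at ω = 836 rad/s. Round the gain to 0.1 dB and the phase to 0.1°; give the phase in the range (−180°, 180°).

3.0 dB, 45.0°

At s = jω = j836:
zero at origin: s = j836 → |·| = 836, ∠ = 90.00°
pole (s+836): 836 + j836 → |·| = √(836²+836²) = √1397792 ≈ 1182.3, ∠ = arctan(836/836) ≈ 45.00°
|L| = 2 · 836 / 1182.3 ≈ 1.4142
Gain = 20 log₁₀(1.4142) ≈ 3.01 dB
∠L = 90.00° − 45.00° = 45.00°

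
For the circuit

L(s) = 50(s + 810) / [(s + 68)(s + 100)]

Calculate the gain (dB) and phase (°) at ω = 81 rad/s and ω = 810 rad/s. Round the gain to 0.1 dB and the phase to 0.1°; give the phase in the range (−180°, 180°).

At s = jω = j81:
zero (s+810): 810 + j81 → |·| = √(810²+81²) = √662661 ≈ 814.04, ∠ = arctan(81/810) ≈ 5.71°
pole (s+68): 68 + j81 → |·| = √(68²+81²) = √11185 ≈ 105.76, ∠ = arctan(81/68) ≈ 49.99°
pole (s+100): 100 + j81 → |·| = √(100²+81²) = √16561 ≈ 128.69, ∠ = arctan(81/100) ≈ 39.01°
|L| = 50 · 814.04 / 13610 ≈ 2.9906
Gain = 20 log₁₀(2.9906) ≈ 9.52 dB
∠L = 5.71° − 89.00° = -83.29°

At s = jω = j810:
zero (s+810): 810 + j810 → |·| = √(810²+810²) = √1312200 ≈ 1145.5, ∠ = arctan(810/810) ≈ 45.00°
pole (s+68): 68 + j810 → |·| = √(68²+810²) = √660724 ≈ 812.85, ∠ = arctan(810/68) ≈ 85.20°
pole (s+100): 100 + j810 → |·| = √(100²+810²) = √666100 ≈ 816.15, ∠ = arctan(810/100) ≈ 82.96°
|L| = 50 · 1145.5 / 6.6341e+05 ≈ 0.086334
Gain = 20 log₁₀(0.086334) ≈ -21.28 dB
∠L = 45.00° − 168.16° = -123.16°

ω = 81: 9.5 dB, -83.3°; ω = 810: -21.3 dB, -123.2°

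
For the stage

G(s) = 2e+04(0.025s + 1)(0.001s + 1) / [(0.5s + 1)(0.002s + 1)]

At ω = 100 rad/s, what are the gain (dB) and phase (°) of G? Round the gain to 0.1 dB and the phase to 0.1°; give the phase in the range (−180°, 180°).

60.5 dB, -26.3°

At ω = 100 rad/s:
zero (1 + j100·0.025) = 1 + j2.5 → |·| ≈ 2.6926, ∠ ≈ 68.20°
zero (1 + j100·0.001) = 1 + j0.1 → |·| ≈ 1.005, ∠ ≈ 5.71°
pole (1 + j100·0.5) = 1 + j50 → |·| ≈ 50.01, ∠ ≈ 88.85°
pole (1 + j100·0.002) = 1 + j0.2 → |·| ≈ 1.0198, ∠ ≈ 11.31°
|G| = 2e+04 · 2.6926 · 1.005 / (50.01 · 1.0198) ≈ 1061.2
Gain = 20 log₁₀(1061.2) ≈ 60.52 dB
∠G = (68.20° + 5.71°) − (88.85° + 11.31°) = -26.25°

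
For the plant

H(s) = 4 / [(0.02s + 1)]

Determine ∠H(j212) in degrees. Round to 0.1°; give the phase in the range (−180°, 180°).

At ω = 212 rad/s:
pole (1 + j212·0.02) = 1 + j4.24 → |·| ≈ 4.3563, ∠ ≈ 76.73°
∠H = (0°) − (76.73°) = -76.73°

-76.7°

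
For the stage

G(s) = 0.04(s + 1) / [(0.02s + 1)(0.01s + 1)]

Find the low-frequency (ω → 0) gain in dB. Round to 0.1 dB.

G(0) = 0.04 · 1 / 1 = 0.04
20 log₁₀(0.04) ≈ -27.96 dB

-28.0 dB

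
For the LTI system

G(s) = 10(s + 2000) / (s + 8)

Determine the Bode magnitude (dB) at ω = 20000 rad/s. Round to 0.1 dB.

20.0 dB

At s = jω = j20000:
zero (s+2000): 2000 + j20000 → |·| = √(2000²+20000²) = √404000000 ≈ 20100, ∠ = arctan(20000/2000) ≈ 84.29°
pole (s+8): 8 + j20000 → |·| = √(8²+20000²) = √400000064 ≈ 20000, ∠ = arctan(20000/8) ≈ 89.98°
|G| = 10 · 20100 / 20000 ≈ 10.05
Gain = 20 log₁₀(10.05) ≈ 20.04 dB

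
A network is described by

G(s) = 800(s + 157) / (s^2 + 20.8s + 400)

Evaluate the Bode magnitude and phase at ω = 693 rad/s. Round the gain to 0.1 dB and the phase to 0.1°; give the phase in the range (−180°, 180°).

1.5 dB, -101.0°

At s = jω = j693:
zero (s+157): 157 + j693 → |·| = √(157²+693²) = √504898 ≈ 710.56, ∠ = arctan(693/157) ≈ 77.24°
quadratic: (j693)² + 20.8·j693 + 400 = -479849 + j14414.4 → |·| ≈ 4.8007e+05, ∠ ≈ 178.28°
|G| = 800 · 710.56 / 4.8007e+05 ≈ 1.1841
Gain = 20 log₁₀(1.1841) ≈ 1.47 dB
∠G = 77.24° − 178.28° = -101.04°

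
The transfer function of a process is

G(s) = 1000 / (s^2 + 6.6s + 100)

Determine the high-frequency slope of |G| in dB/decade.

-40 dB/decade

Each pole contributes −20 dB/decade at high frequency; each zero contributes +20 dB/decade.
Net: 0 zero(s) − 2 pole(s) → -40 dB/decade.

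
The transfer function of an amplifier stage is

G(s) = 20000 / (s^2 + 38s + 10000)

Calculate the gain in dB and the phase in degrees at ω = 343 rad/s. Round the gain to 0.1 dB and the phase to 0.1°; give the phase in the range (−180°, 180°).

-14.7 dB, -173.1°

At s = jω = j343:
quadratic: (j343)² + 38·j343 + 10000 = -107649 + j13034 → |·| ≈ 1.0844e+05, ∠ ≈ 173.10°
|G| = 20000 / 1.0844e+05 ≈ 0.18443
Gain = 20 log₁₀(0.18443) ≈ -14.68 dB
∠G = 0.00° − 173.10° = -173.10°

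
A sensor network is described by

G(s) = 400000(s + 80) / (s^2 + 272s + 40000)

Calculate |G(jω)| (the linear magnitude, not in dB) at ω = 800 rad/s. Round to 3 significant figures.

504

At s = jω = j800:
zero (s+80): 80 + j800 → |·| = √(80²+800²) = √646400 ≈ 803.99, ∠ = arctan(800/80) ≈ 84.29°
quadratic: (j800)² + 272·j800 + 40000 = -600000 + j217600 → |·| ≈ 6.3824e+05, ∠ ≈ 160.07°
|G| = 400000 · 803.99 / 6.3824e+05 ≈ 503.88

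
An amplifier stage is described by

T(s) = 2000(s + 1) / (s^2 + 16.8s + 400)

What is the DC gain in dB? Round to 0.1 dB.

T(0) = 2000·1 / 400 = 5
20 log₁₀(5) ≈ 13.98 dB

14.0 dB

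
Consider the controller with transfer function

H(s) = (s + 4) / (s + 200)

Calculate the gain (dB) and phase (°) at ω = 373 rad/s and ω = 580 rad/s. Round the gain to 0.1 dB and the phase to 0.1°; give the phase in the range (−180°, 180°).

ω = 373: -1.1 dB, 27.6°; ω = 580: -0.5 dB, 18.6°

Substitute s = j373:
Numerator: (j373) + 4 = 4 + j373
Denominator: (j373) + 200 = 200 + j373
|N| = √(4² + 373²) ≈ 373.02, ∠N ≈ 89.39°
|D| = √(200² + 373²) ≈ 423.24, ∠D ≈ 61.80°
|H| = 373.02 / 423.24 ≈ 0.88134
Gain = 20 log₁₀(0.88134) ≈ -1.10 dB
∠H = 89.39° − 61.80° = 27.59°

Substitute s = j580:
Numerator: (j580) + 4 = 4 + j580
Denominator: (j580) + 200 = 200 + j580
|N| = √(4² + 580²) ≈ 580.01, ∠N ≈ 89.60°
|D| = √(200² + 580²) ≈ 613.51, ∠D ≈ 70.97°
|H| = 580.01 / 613.51 ≈ 0.9454
Gain = 20 log₁₀(0.9454) ≈ -0.49 dB
∠H = 89.60° − 70.97° = 18.63°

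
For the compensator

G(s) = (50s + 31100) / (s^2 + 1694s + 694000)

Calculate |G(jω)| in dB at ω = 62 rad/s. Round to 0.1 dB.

Substitute s = j62:
Numerator: 50(j62) + 31100 = 31100 + j3100
Denominator: (j62)^2 + 1694(j62) + 694000 = 690156 + j105028
|N| = √(31100² + 3100²) ≈ 31254, ∠N ≈ 5.69°
|D| = √(690156² + 105028²) ≈ 6.981e+05, ∠D ≈ 8.65°
|G| = 31254 / 6.981e+05 ≈ 0.04477
Gain = 20 log₁₀(0.04477) ≈ -26.98 dB

-27.0 dB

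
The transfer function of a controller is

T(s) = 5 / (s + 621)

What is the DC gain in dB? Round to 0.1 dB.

T(0) = 5 / 621 ≈ 0.0080515
20 log₁₀(0.0080515) ≈ -41.88 dB

-41.9 dB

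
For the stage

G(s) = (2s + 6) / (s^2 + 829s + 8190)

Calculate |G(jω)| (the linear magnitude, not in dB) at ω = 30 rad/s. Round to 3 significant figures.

Substitute s = j30:
Numerator: 2(j30) + 6 = 6 + j60
Denominator: (j30)^2 + 829(j30) + 8190 = 7290 + j24870
|N| = √(6² + 60²) ≈ 60.299, ∠N ≈ 84.29°
|D| = √(7290² + 24870²) ≈ 25916, ∠D ≈ 73.66°
|G| = 60.299 / 25916 ≈ 0.0023267

0.00233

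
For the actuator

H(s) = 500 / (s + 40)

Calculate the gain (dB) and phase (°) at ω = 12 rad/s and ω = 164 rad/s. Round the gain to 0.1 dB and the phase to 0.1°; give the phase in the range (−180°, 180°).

ω = 12: 21.6 dB, -16.7°; ω = 164: 9.4 dB, -76.3°

Substitute s = j12:
Numerator: 500 = 500 + j0
Denominator: (j12) + 40 = 40 + j12
|N| = √(500² + 0²) ≈ 500, ∠N ≈ 0.00°
|D| = √(40² + 12²) ≈ 41.761, ∠D ≈ 16.70°
|H| = 500 / 41.761 ≈ 11.973
Gain = 20 log₁₀(11.973) ≈ 21.56 dB
∠H = 0.00° − 16.70° = -16.70°

Substitute s = j164:
Numerator: 500 = 500 + j0
Denominator: (j164) + 40 = 40 + j164
|N| = √(500² + 0²) ≈ 500, ∠N ≈ 0.00°
|D| = √(40² + 164²) ≈ 168.81, ∠D ≈ 76.29°
|H| = 500 / 168.81 ≈ 2.9619
Gain = 20 log₁₀(2.9619) ≈ 9.43 dB
∠H = 0.00° − 76.29° = -76.29°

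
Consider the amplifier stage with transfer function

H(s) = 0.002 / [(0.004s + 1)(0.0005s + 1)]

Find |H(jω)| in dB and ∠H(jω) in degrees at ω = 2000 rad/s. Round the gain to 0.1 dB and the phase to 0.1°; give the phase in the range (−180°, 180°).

At ω = 2000 rad/s:
pole (1 + j2000·0.004) = 1 + j8 → |·| ≈ 8.0623, ∠ ≈ 82.87°
pole (1 + j2000·0.0005) = 1 + j1 → |·| ≈ 1.4142, ∠ ≈ 45.00°
|H| = 0.002 · 1 / (8.0623 · 1.4142) ≈ 0.00017541
Gain = 20 log₁₀(0.00017541) ≈ -75.12 dB
∠H = (0°) − (82.87° + 45.00°) = -127.87°

-75.1 dB, -127.9°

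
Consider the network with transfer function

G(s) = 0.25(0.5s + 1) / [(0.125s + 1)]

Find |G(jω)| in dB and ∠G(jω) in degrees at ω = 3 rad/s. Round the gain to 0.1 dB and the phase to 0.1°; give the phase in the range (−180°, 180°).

At ω = 3 rad/s:
zero (1 + j3·0.5) = 1 + j1.5 → |·| ≈ 1.8028, ∠ ≈ 56.31°
pole (1 + j3·0.125) = 1 + j0.375 → |·| ≈ 1.068, ∠ ≈ 20.56°
|G| = 0.25 · 1.8028 / (1.068) ≈ 0.422
Gain = 20 log₁₀(0.422) ≈ -7.49 dB
∠G = (56.31°) − (20.56°) = 35.75°

-7.5 dB, 35.8°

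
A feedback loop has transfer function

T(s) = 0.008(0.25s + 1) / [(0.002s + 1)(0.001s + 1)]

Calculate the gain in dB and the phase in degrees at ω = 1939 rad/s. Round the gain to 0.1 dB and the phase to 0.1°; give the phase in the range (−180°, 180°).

-7.1 dB, -48.4°

At ω = 1939 rad/s:
zero (1 + j1939·0.25) = 1 + j484.75 → |·| ≈ 484.75, ∠ ≈ 89.88°
pole (1 + j1939·0.002) = 1 + j3.878 → |·| ≈ 4.0049, ∠ ≈ 75.54°
pole (1 + j1939·0.001) = 1 + j1.939 → |·| ≈ 2.1817, ∠ ≈ 62.72°
|T| = 0.008 · 484.75 / (4.0049 · 2.1817) ≈ 0.44383
Gain = 20 log₁₀(0.44383) ≈ -7.06 dB
∠T = (89.88°) − (75.54° + 62.72°) = -48.38°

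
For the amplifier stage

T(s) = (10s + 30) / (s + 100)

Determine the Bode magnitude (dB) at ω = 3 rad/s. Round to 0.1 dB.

-7.5 dB

Substitute s = j3:
Numerator: 10(j3) + 30 = 30 + j30
Denominator: (j3) + 100 = 100 + j3
|N| = √(30² + 30²) ≈ 42.426, ∠N ≈ 45.00°
|D| = √(100² + 3²) ≈ 100.04, ∠D ≈ 1.72°
|T| = 42.426 / 100.04 ≈ 0.42409
Gain = 20 log₁₀(0.42409) ≈ -7.45 dB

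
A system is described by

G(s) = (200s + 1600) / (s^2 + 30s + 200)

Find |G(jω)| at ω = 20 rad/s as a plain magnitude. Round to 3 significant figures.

Substitute s = j20:
Numerator: 200(j20) + 1600 = 1600 + j4000
Denominator: (j20)^2 + 30(j20) + 200 = -200 + j600
|N| = √(1600² + 4000²) ≈ 4308.1, ∠N ≈ 68.20°
|D| = √(200² + 600²) ≈ 632.46, ∠D ≈ 108.43°
|G| = 4308.1 / 632.46 ≈ 6.8117

6.81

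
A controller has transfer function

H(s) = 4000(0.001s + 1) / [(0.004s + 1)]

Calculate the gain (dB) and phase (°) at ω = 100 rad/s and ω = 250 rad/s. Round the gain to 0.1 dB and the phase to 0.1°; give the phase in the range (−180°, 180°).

At ω = 100 rad/s:
zero (1 + j100·0.001) = 1 + j0.1 → |·| ≈ 1.005, ∠ ≈ 5.71°
pole (1 + j100·0.004) = 1 + j0.4 → |·| ≈ 1.077, ∠ ≈ 21.80°
|H| = 4000 · 1.005 / (1.077) ≈ 3732.6
Gain = 20 log₁₀(3732.6) ≈ 71.44 dB
∠H = (5.71°) − (21.80°) = -16.09°

At ω = 250 rad/s:
zero (1 + j250·0.001) = 1 + j0.25 → |·| ≈ 1.0308, ∠ ≈ 14.04°
pole (1 + j250·0.004) = 1 + j1 → |·| ≈ 1.4142, ∠ ≈ 45.00°
|H| = 4000 · 1.0308 / (1.4142) ≈ 2915.6
Gain = 20 log₁₀(2915.6) ≈ 69.29 dB
∠H = (14.04°) − (45.00°) = -30.96°

ω = 100: 71.4 dB, -16.1°; ω = 250: 69.3 dB, -31.0°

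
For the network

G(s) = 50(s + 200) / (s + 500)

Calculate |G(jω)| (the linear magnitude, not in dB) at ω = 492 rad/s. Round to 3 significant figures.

37.9

At s = jω = j492:
zero (s+200): 200 + j492 → |·| = √(200²+492²) = √282064 ≈ 531.1, ∠ = arctan(492/200) ≈ 67.88°
pole (s+500): 500 + j492 → |·| = √(500²+492²) = √492064 ≈ 701.47, ∠ = arctan(492/500) ≈ 44.54°
|G| = 50 · 531.1 / 701.47 ≈ 37.856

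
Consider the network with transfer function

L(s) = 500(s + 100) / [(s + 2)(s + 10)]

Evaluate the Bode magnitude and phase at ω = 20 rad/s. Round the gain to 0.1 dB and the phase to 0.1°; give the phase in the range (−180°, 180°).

41.1 dB, -136.4°

At s = jω = j20:
zero (s+100): 100 + j20 → |·| = √(100²+20²) = √10400 ≈ 101.98, ∠ = arctan(20/100) ≈ 11.31°
pole (s+2): 2 + j20 → |·| = √(2²+20²) = √404 ≈ 20.1, ∠ = arctan(20/2) ≈ 84.29°
pole (s+10): 10 + j20 → |·| = √(10²+20²) = √500 ≈ 22.361, ∠ = arctan(20/10) ≈ 63.43°
|L| = 500 · 101.98 / 449.46 ≈ 113.45
Gain = 20 log₁₀(113.45) ≈ 41.10 dB
∠L = 11.31° − 147.72° = -136.41°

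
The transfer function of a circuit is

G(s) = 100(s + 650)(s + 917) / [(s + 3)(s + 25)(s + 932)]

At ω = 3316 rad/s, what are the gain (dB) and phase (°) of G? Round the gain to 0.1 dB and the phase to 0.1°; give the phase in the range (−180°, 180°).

At s = jω = j3316:
zero (s+650): 650 + j3316 → |·| = √(650²+3316²) = √11418356 ≈ 3379.1, ∠ = arctan(3316/650) ≈ 78.91°
zero (s+917): 917 + j3316 → |·| = √(917²+3316²) = √11836745 ≈ 3440.5, ∠ = arctan(3316/917) ≈ 74.54°
pole (s+3): 3 + j3316 → |·| = √(3²+3316²) = √10995865 ≈ 3316, ∠ = arctan(3316/3) ≈ 89.95°
pole (s+25): 25 + j3316 → |·| = √(25²+3316²) = √10996481 ≈ 3316.1, ∠ = arctan(3316/25) ≈ 89.57°
pole (s+932): 932 + j3316 → |·| = √(932²+3316²) = √11864480 ≈ 3444.5, ∠ = arctan(3316/932) ≈ 74.30°
|G| = 100 · 1.1626e+07 / 3.7876e+10 ≈ 0.030695
Gain = 20 log₁₀(0.030695) ≈ -30.26 dB
∠G = 153.45° − 253.82° = -100.37°

-30.3 dB, -100.4°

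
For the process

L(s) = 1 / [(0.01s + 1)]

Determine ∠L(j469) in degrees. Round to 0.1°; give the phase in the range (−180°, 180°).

At ω = 469 rad/s:
pole (1 + j469·0.01) = 1 + j4.69 → |·| ≈ 4.7954, ∠ ≈ 77.96°
∠L = (0°) − (77.96°) = -77.96°

-78.0°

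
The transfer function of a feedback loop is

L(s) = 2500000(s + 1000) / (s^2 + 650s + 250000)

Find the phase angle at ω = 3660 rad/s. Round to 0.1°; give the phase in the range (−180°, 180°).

At s = jω = j3660:
zero (s+1000): 1000 + j3660 → |·| = √(1000²+3660²) = √14395600 ≈ 3794.2, ∠ = arctan(3660/1000) ≈ 74.72°
quadratic: (j3660)² + 650·j3660 + 250000 = -13145600 + j2379000 → |·| ≈ 1.3359e+07, ∠ ≈ 169.74°
∠L = 74.72° − 169.74° = -95.02°

-95.0°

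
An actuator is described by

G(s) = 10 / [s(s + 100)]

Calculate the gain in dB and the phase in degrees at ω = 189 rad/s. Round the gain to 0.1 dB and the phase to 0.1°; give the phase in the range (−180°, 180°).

-72.1 dB, -152.1°

At s = jω = j189:
pole (s+100): 100 + j189 → |·| = √(100²+189²) = √45721 ≈ 213.82, ∠ = arctan(189/100) ≈ 62.12°
pole at origin: |s| = 189, ∠ = 90.00° (in denominator)
|G| = 10 / 40412 ≈ 0.00024745
Gain = 20 log₁₀(0.00024745) ≈ -72.13 dB
∠G = 0.00° − 152.12° = -152.12°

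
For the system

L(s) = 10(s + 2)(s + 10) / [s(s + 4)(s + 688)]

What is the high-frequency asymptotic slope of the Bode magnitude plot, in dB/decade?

-20 dB/decade

Each pole contributes −20 dB/decade at high frequency; each zero contributes +20 dB/decade.
Net: 2 zero(s) − 3 pole(s) → -20 dB/decade.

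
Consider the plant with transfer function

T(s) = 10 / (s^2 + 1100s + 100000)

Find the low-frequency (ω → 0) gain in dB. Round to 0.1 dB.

-80.0 dB

T(0) = 10 / 100000 = 0.0001
20 log₁₀(0.0001) ≈ -80.00 dB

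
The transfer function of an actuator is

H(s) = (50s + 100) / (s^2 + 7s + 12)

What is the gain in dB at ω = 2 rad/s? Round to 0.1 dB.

Substitute s = j2:
Numerator: 50(j2) + 100 = 100 + j100
Denominator: (j2)^2 + 7(j2) + 12 = 8 + j14
|N| = √(100² + 100²) ≈ 141.42, ∠N ≈ 45.00°
|D| = √(8² + 14²) ≈ 16.125, ∠D ≈ 60.26°
|H| = 141.42 / 16.125 ≈ 8.7702
Gain = 20 log₁₀(8.7702) ≈ 18.86 dB

18.9 dB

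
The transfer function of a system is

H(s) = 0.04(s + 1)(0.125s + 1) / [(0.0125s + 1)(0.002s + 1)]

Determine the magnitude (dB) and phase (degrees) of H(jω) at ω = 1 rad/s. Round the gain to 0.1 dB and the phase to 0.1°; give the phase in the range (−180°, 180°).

At ω = 1 rad/s:
zero (1 + j1·1) = 1 + j1 → |·| ≈ 1.4142, ∠ ≈ 45.00°
zero (1 + j1·0.125) = 1 + j0.125 → |·| ≈ 1.0078, ∠ ≈ 7.13°
pole (1 + j1·0.0125) = 1 + j0.0125 → |·| ≈ 1.0001, ∠ ≈ 0.72°
pole (1 + j1·0.002) = 1 + j0.002 → |·| ≈ 1, ∠ ≈ 0.11°
|H| = 0.04 · 1.4142 · 1.0078 / (1.0001 · 1) ≈ 0.057004
Gain = 20 log₁₀(0.057004) ≈ -24.88 dB
∠H = (45.00° + 7.13°) − (0.72° + 0.11°) = 51.30°

-24.9 dB, 51.3°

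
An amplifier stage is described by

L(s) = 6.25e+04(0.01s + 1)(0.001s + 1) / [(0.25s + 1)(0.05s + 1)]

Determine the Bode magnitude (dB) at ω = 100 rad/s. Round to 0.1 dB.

At ω = 100 rad/s:
zero (1 + j100·0.01) = 1 + j1 → |·| ≈ 1.4142, ∠ ≈ 45.00°
zero (1 + j100·0.001) = 1 + j0.1 → |·| ≈ 1.005, ∠ ≈ 5.71°
pole (1 + j100·0.25) = 1 + j25 → |·| ≈ 25.02, ∠ ≈ 87.71°
pole (1 + j100·0.05) = 1 + j5 → |·| ≈ 5.099, ∠ ≈ 78.69°
|L| = 6.25e+04 · 1.4142 · 1.005 / (25.02 · 5.099) ≈ 696.28
Gain = 20 log₁₀(696.28) ≈ 56.86 dB

56.9 dB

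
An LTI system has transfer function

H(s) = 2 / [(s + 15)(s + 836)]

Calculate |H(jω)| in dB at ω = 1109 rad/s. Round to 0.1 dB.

-117.7 dB

At s = jω = j1109:
pole (s+15): 15 + j1109 → |·| = √(15²+1109²) = √1230106 ≈ 1109.1, ∠ = arctan(1109/15) ≈ 89.23°
pole (s+836): 836 + j1109 → |·| = √(836²+1109²) = √1928777 ≈ 1388.8, ∠ = arctan(1109/836) ≈ 52.99°
|H| = 2 / 1.5403e+06 ≈ 1.2984e-06
Gain = 20 log₁₀(1.2984e-06) ≈ -117.73 dB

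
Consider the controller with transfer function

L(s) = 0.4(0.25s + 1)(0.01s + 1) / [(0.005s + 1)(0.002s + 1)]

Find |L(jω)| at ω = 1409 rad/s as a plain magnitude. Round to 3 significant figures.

At ω = 1409 rad/s:
zero (1 + j1409·0.25) = 1 + j352.25 → |·| ≈ 352.25, ∠ ≈ 89.84°
zero (1 + j1409·0.01) = 1 + j14.09 → |·| ≈ 14.125, ∠ ≈ 85.94°
pole (1 + j1409·0.005) = 1 + j7.045 → |·| ≈ 7.1156, ∠ ≈ 81.92°
pole (1 + j1409·0.002) = 1 + j2.818 → |·| ≈ 2.9902, ∠ ≈ 70.46°
|L| = 0.4 · 352.25 · 14.125 / (7.1156 · 2.9902) ≈ 93.538

93.5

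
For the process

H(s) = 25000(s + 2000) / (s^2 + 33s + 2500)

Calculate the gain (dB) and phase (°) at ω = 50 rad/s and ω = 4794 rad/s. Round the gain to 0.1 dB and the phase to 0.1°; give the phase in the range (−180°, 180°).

At s = jω = j50:
zero (s+2000): 2000 + j50 → |·| = √(2000²+50²) = √4002500 ≈ 2000.6, ∠ = arctan(50/2000) ≈ 1.43°
quadratic: (j50)² + 33·j50 + 2500 = 0 + j1650 → |·| ≈ 1650, ∠ ≈ 90.00°
|H| = 25000 · 2000.6 / 1650 ≈ 30312
Gain = 20 log₁₀(30312) ≈ 89.63 dB
∠H = 1.43° − 90.00° = -88.57°

At s = jω = j4794:
zero (s+2000): 2000 + j4794 → |·| = √(2000²+4794²) = √26982436 ≈ 5194.5, ∠ = arctan(4794/2000) ≈ 67.35°
quadratic: (j4794)² + 33·j4794 + 2500 = -22979936 + j158202 → |·| ≈ 2.298e+07, ∠ ≈ 179.61°
|H| = 25000 · 5194.5 / 2.298e+07 ≈ 5.6511
Gain = 20 log₁₀(5.6511) ≈ 15.04 dB
∠H = 67.35° − 179.61° = -112.26°

ω = 50: 89.6 dB, -88.6°; ω = 4794: 15.0 dB, -112.3°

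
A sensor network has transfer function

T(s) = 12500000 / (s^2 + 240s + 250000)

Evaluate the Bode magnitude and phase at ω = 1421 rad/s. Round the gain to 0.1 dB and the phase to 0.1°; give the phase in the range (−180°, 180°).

16.8 dB, -169.1°

At s = jω = j1421:
quadratic: (j1421)² + 240·j1421 + 250000 = -1769241 + j341040 → |·| ≈ 1.8018e+06, ∠ ≈ 169.09°
|T| = 12500000 / 1.8018e+06 ≈ 6.9375
Gain = 20 log₁₀(6.9375) ≈ 16.82 dB
∠T = 0.00° − 169.09° = -169.09°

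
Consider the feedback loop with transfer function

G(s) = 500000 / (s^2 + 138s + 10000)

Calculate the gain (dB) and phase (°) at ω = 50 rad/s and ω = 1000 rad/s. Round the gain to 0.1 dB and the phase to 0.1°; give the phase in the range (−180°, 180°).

ω = 50: 33.8 dB, -42.6°; ω = 1000: -6.0 dB, -172.1°

At s = jω = j50:
quadratic: (j50)² + 138·j50 + 10000 = 7500 + j6900 → |·| ≈ 10191, ∠ ≈ 42.61°
|G| = 500000 / 10191 ≈ 49.063
Gain = 20 log₁₀(49.063) ≈ 33.82 dB
∠G = 0.00° − 42.61° = -42.61°

At s = jω = j1000:
quadratic: (j1000)² + 138·j1000 + 10000 = -990000 + j138000 → |·| ≈ 9.9957e+05, ∠ ≈ 172.06°
|G| = 500000 / 9.9957e+05 ≈ 0.50022
Gain = 20 log₁₀(0.50022) ≈ -6.02 dB
∠G = 0.00° − 172.06° = -172.06°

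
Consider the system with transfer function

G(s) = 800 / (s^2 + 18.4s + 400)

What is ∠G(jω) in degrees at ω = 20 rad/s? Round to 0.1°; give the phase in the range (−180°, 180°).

-90.0°

At s = jω = j20:
quadratic: (j20)² + 18.4·j20 + 400 = 0 + j368 → |·| ≈ 368, ∠ ≈ 90.00°
∠G = 0.00° − 90.00° = -90.00°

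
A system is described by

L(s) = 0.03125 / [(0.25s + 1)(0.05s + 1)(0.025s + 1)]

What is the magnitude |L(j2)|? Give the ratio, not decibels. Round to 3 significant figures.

0.0278

At ω = 2 rad/s:
pole (1 + j2·0.25) = 1 + j0.5 → |·| ≈ 1.118, ∠ ≈ 26.57°
pole (1 + j2·0.05) = 1 + j0.1 → |·| ≈ 1.005, ∠ ≈ 5.71°
pole (1 + j2·0.025) = 1 + j0.05 → |·| ≈ 1.0012, ∠ ≈ 2.86°
|L| = 0.03125 · 1 / (1.118 · 1.005 · 1.0012) ≈ 0.027779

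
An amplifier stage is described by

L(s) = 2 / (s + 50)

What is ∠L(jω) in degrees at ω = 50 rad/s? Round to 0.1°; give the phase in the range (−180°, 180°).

-45.0°

At s = jω = j50:
pole (s+50): 50 + j50 → |·| = √(50²+50²) = √5000 ≈ 70.711, ∠ = arctan(50/50) ≈ 45.00°
∠L = 0.00° − 45.00° = -45.00°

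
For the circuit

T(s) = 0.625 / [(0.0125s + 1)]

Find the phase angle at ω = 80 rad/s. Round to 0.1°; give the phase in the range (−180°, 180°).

-45.0°

At ω = 80 rad/s:
pole (1 + j80·0.0125) = 1 + j1 → |·| ≈ 1.4142, ∠ ≈ 45.00°
∠T = (0°) − (45.00°) = -45.00°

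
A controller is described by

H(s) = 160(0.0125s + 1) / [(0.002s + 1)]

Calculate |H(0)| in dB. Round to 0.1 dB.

44.1 dB

H(0) = 160 · 1 / 1 = 160
20 log₁₀(160) ≈ 44.08 dB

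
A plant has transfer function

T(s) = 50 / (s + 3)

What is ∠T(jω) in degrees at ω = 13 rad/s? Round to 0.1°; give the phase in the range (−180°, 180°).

Substitute s = j13:
Numerator: 50 = 50 + j0
Denominator: (j13) + 3 = 3 + j13
|N| = √(50² + 0²) ≈ 50, ∠N ≈ 0.00°
|D| = √(3² + 13²) ≈ 13.342, ∠D ≈ 77.01°
∠T = 0.00° − 77.01° = -77.01°

-77.0°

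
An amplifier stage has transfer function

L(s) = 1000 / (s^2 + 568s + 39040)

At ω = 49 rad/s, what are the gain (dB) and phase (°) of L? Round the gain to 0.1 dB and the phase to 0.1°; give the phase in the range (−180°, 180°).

-33.3 dB, -37.2°

Substitute s = j49:
Numerator: 1000 = 1000 + j0
Denominator: (j49)^2 + 568(j49) + 39040 = 36639 + j27832
|N| = √(1000² + 0²) ≈ 1000, ∠N ≈ 0.00°
|D| = √(36639² + 27832²) ≈ 46011, ∠D ≈ 37.22°
|L| = 1000 / 46011 ≈ 0.021734
Gain = 20 log₁₀(0.021734) ≈ -33.26 dB
∠L = 0.00° − 37.22° = -37.22°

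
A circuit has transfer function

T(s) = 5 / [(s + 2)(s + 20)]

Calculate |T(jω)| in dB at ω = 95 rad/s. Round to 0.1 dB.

-65.3 dB

At s = jω = j95:
pole (s+2): 2 + j95 → |·| = √(2²+95²) = √9029 ≈ 95.021, ∠ = arctan(95/2) ≈ 88.79°
pole (s+20): 20 + j95 → |·| = √(20²+95²) = √9425 ≈ 97.082, ∠ = arctan(95/20) ≈ 78.11°
|T| = 5 / 9224.8 ≈ 0.00054202
Gain = 20 log₁₀(0.00054202) ≈ -65.32 dB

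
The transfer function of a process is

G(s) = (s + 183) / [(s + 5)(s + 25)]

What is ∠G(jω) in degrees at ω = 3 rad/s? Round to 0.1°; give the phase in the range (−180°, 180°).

At s = jω = j3:
zero (s+183): 183 + j3 → |·| = √(183²+3²) = √33498 ≈ 183.02, ∠ = arctan(3/183) ≈ 0.94°
pole (s+5): 5 + j3 → |·| = √(5²+3²) = √34 ≈ 5.831, ∠ = arctan(3/5) ≈ 30.96°
pole (s+25): 25 + j3 → |·| = √(25²+3²) = √634 ≈ 25.179, ∠ = arctan(3/25) ≈ 6.84°
∠G = 0.94° − 37.80° = -36.86°

-36.9°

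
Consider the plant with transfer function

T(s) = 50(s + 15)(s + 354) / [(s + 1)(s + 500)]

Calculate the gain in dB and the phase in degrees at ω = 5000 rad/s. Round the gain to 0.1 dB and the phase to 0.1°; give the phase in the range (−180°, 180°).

34.0 dB, 1.5°

At s = jω = j5000:
zero (s+15): 15 + j5000 → |·| = √(15²+5000²) = √25000225 ≈ 5000, ∠ = arctan(5000/15) ≈ 89.83°
zero (s+354): 354 + j5000 → |·| = √(354²+5000²) = √25125316 ≈ 5012.5, ∠ = arctan(5000/354) ≈ 85.95°
pole (s+1): 1 + j5000 → |·| = √(1²+5000²) = √25000001 ≈ 5000, ∠ = arctan(5000/1) ≈ 89.99°
pole (s+500): 500 + j5000 → |·| = √(500²+5000²) = √25250000 ≈ 5024.9, ∠ = arctan(5000/500) ≈ 84.29°
|T| = 50 · 2.5062e+07 / 2.5124e+07 ≈ 49.877
Gain = 20 log₁₀(49.877) ≈ 33.96 dB
∠T = 175.78° − 174.28° = 1.50°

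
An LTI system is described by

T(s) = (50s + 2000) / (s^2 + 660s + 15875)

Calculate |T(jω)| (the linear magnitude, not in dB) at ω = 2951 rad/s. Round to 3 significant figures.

0.0166

Substitute s = j2951:
Numerator: 50(j2951) + 2000 = 2000 + j147550
Denominator: (j2951)^2 + 660(j2951) + 15875 = -8692526 + j1947660
|N| = √(2000² + 147550²) ≈ 1.4756e+05, ∠N ≈ 89.22°
|D| = √(8692526² + 1947660²) ≈ 8.9081e+06, ∠D ≈ 167.37°
|T| = 1.4756e+05 / 8.9081e+06 ≈ 0.016565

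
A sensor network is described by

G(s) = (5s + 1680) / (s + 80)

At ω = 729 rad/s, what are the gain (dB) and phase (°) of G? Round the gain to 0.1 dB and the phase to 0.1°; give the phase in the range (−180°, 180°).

14.8 dB, -18.5°

Substitute s = j729:
Numerator: 5(j729) + 1680 = 1680 + j3645
Denominator: (j729) + 80 = 80 + j729
|N| = √(1680² + 3645²) ≈ 4013.5, ∠N ≈ 65.25°
|D| = √(80² + 729²) ≈ 733.38, ∠D ≈ 83.74°
|G| = 4013.5 / 733.38 ≈ 5.4726
Gain = 20 log₁₀(5.4726) ≈ 14.76 dB
∠G = 65.25° − 83.74° = -18.49°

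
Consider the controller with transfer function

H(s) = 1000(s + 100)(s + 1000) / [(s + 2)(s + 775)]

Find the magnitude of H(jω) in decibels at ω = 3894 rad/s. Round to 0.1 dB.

60.1 dB

At s = jω = j3894:
zero (s+100): 100 + j3894 → |·| = √(100²+3894²) = √15173236 ≈ 3895.3, ∠ = arctan(3894/100) ≈ 88.53°
zero (s+1000): 1000 + j3894 → |·| = √(1000²+3894²) = √16163236 ≈ 4020.4, ∠ = arctan(3894/1000) ≈ 75.60°
pole (s+2): 2 + j3894 → |·| = √(2²+3894²) = √15163240 ≈ 3894, ∠ = arctan(3894/2) ≈ 89.97°
pole (s+775): 775 + j3894 → |·| = √(775²+3894²) = √15763861 ≈ 3970.4, ∠ = arctan(3894/775) ≈ 78.74°
|H| = 1000 · 1.5661e+07 / 1.5461e+07 ≈ 1012.9
Gain = 20 log₁₀(1012.9) ≈ 60.11 dB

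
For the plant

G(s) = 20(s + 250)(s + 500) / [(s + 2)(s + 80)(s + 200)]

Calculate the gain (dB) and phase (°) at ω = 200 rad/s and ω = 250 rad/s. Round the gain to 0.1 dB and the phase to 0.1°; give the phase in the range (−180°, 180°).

At s = jω = j200:
zero (s+250): 250 + j200 → |·| = √(250²+200²) = √102500 ≈ 320.16, ∠ = arctan(200/250) ≈ 38.66°
zero (s+500): 500 + j200 → |·| = √(500²+200²) = √290000 ≈ 538.52, ∠ = arctan(200/500) ≈ 21.80°
pole (s+2): 2 + j200 → |·| = √(2²+200²) = √40004 ≈ 200.01, ∠ = arctan(200/2) ≈ 89.43°
pole (s+80): 80 + j200 → |·| = √(80²+200²) = √46400 ≈ 215.41, ∠ = arctan(200/80) ≈ 68.20°
pole (s+200): 200 + j200 → |·| = √(200²+200²) = √80000 ≈ 282.84, ∠ = arctan(200/200) ≈ 45.00°
|G| = 20 · 1.7241e+05 / 1.2186e+07 ≈ 0.28296
Gain = 20 log₁₀(0.28296) ≈ -10.97 dB
∠G = 60.46° − 202.63° = -142.17°

At s = jω = j250:
zero (s+250): 250 + j250 → |·| = √(250²+250²) = √125000 ≈ 353.55, ∠ = arctan(250/250) ≈ 45.00°
zero (s+500): 500 + j250 → |·| = √(500²+250²) = √312500 ≈ 559.02, ∠ = arctan(250/500) ≈ 26.57°
pole (s+2): 2 + j250 → |·| = √(2²+250²) = √62504 ≈ 250.01, ∠ = arctan(250/2) ≈ 89.54°
pole (s+80): 80 + j250 → |·| = √(80²+250²) = √68900 ≈ 262.49, ∠ = arctan(250/80) ≈ 72.26°
pole (s+200): 200 + j250 → |·| = √(200²+250²) = √102500 ≈ 320.16, ∠ = arctan(250/200) ≈ 51.34°
|G| = 20 · 1.9764e+05 / 2.1011e+07 ≈ 0.18813
Gain = 20 log₁₀(0.18813) ≈ -14.51 dB
∠G = 71.57° − 213.14° = -141.57°

ω = 200: -11.0 dB, -142.2°; ω = 250: -14.5 dB, -141.6°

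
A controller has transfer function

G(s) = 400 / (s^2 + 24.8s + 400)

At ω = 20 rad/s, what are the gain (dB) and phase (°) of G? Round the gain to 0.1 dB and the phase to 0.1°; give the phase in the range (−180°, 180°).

-1.9 dB, -90.0°

At s = jω = j20:
quadratic: (j20)² + 24.8·j20 + 400 = 0 + j496 → |·| ≈ 496, ∠ ≈ 90.00°
|G| = 400 / 496 ≈ 0.80645
Gain = 20 log₁₀(0.80645) ≈ -1.87 dB
∠G = 0.00° − 90.00° = -90.00°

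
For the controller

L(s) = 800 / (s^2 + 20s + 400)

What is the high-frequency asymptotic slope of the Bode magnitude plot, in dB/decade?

-40 dB/decade

Each pole contributes −20 dB/decade at high frequency; each zero contributes +20 dB/decade.
Net: 0 zero(s) − 2 pole(s) → -40 dB/decade.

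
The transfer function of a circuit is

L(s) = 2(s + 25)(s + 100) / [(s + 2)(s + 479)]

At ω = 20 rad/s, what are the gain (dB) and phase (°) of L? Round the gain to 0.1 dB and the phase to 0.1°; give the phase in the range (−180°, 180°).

-3.4 dB, -36.7°

At s = jω = j20:
zero (s+25): 25 + j20 → |·| = √(25²+20²) = √1025 ≈ 32.016, ∠ = arctan(20/25) ≈ 38.66°
zero (s+100): 100 + j20 → |·| = √(100²+20²) = √10400 ≈ 101.98, ∠ = arctan(20/100) ≈ 11.31°
pole (s+2): 2 + j20 → |·| = √(2²+20²) = √404 ≈ 20.1, ∠ = arctan(20/2) ≈ 84.29°
pole (s+479): 479 + j20 → |·| = √(479²+20²) = √229841 ≈ 479.42, ∠ = arctan(20/479) ≈ 2.39°
|L| = 2 · 3265 / 9636.3 ≈ 0.67765
Gain = 20 log₁₀(0.67765) ≈ -3.38 dB
∠L = 49.97° − 86.68° = -36.71°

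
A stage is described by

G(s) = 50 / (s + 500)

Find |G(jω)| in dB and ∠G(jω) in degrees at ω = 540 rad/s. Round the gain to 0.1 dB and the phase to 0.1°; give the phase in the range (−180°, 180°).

-23.4 dB, -47.2°

Substitute s = j540:
Numerator: 50 = 50 + j0
Denominator: (j540) + 500 = 500 + j540
|N| = √(50² + 0²) ≈ 50, ∠N ≈ 0.00°
|D| = √(500² + 540²) ≈ 735.93, ∠D ≈ 47.20°
|G| = 50 / 735.93 ≈ 0.067941
Gain = 20 log₁₀(0.067941) ≈ -23.36 dB
∠G = 0.00° − 47.20° = -47.20°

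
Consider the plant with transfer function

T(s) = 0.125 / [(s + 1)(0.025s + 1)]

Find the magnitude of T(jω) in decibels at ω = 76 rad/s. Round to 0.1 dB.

At ω = 76 rad/s:
pole (1 + j76·1) = 1 + j76 → |·| ≈ 76.007, ∠ ≈ 89.25°
pole (1 + j76·0.025) = 1 + j1.9 → |·| ≈ 2.1471, ∠ ≈ 62.24°
|T| = 0.125 · 1 / (76.007 · 2.1471) ≈ 0.00076596
Gain = 20 log₁₀(0.00076596) ≈ -62.32 dB

-62.3 dB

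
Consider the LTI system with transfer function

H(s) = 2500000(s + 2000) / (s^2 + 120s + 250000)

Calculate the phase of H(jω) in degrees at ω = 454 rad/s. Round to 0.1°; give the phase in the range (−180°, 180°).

At s = jω = j454:
zero (s+2000): 2000 + j454 → |·| = √(2000²+454²) = √4206116 ≈ 2050.9, ∠ = arctan(454/2000) ≈ 12.79°
quadratic: (j454)² + 120·j454 + 250000 = 43884 + j54480 → |·| ≈ 69956, ∠ ≈ 51.15°
∠H = 12.79° − 51.15° = -38.36°

-38.4°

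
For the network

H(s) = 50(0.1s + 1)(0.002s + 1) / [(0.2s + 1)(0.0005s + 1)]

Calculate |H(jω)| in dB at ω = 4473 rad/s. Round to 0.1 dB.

At ω = 4473 rad/s:
zero (1 + j4473·0.1) = 1 + j447.3 → |·| ≈ 447.3, ∠ ≈ 89.87°
zero (1 + j4473·0.002) = 1 + j8.946 → |·| ≈ 9.0017, ∠ ≈ 83.62°
pole (1 + j4473·0.2) = 1 + j894.6 → |·| ≈ 894.6, ∠ ≈ 89.94°
pole (1 + j4473·0.0005) = 1 + j2.2365 → |·| ≈ 2.4499, ∠ ≈ 65.91°
|H| = 50 · 447.3 · 9.0017 / (894.6 · 2.4499) ≈ 91.858
Gain = 20 log₁₀(91.858) ≈ 39.26 dB

39.3 dB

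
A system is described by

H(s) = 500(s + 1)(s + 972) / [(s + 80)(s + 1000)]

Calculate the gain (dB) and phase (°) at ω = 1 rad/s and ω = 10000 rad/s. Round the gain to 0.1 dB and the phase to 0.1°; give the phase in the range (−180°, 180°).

At s = jω = j1:
zero (s+1): 1 + j1 → |·| = √(1²+1²) = √2 ≈ 1.4142, ∠ = arctan(1/1) ≈ 45.00°
zero (s+972): 972 + j1 → |·| = √(972²+1²) = √944785 ≈ 972, ∠ = arctan(1/972) ≈ 0.06°
pole (s+80): 80 + j1 → |·| = √(80²+1²) = √6401 ≈ 80.006, ∠ = arctan(1/80) ≈ 0.72°
pole (s+1000): 1000 + j1 → |·| = √(1000²+1²) = √1000001 ≈ 1000, ∠ = arctan(1/1000) ≈ 0.06°
|H| = 500 · 1374.6 / 80006 ≈ 8.5906
Gain = 20 log₁₀(8.5906) ≈ 18.68 dB
∠H = 45.06° − 0.78° = 44.28°

At s = jω = j10000:
zero (s+1): 1 + j10000 → |·| = √(1²+10000²) = √100000001 ≈ 10000, ∠ = arctan(10000/1) ≈ 89.99°
zero (s+972): 972 + j10000 → |·| = √(972²+10000²) = √100944784 ≈ 10047, ∠ = arctan(10000/972) ≈ 84.45°
pole (s+80): 80 + j10000 → |·| = √(80²+10000²) = √100006400 ≈ 10000, ∠ = arctan(10000/80) ≈ 89.54°
pole (s+1000): 1000 + j10000 → |·| = √(1000²+10000²) = √101000000 ≈ 10050, ∠ = arctan(10000/1000) ≈ 84.29°
|H| = 500 · 1.0047e+08 / 1.005e+08 ≈ 499.85
Gain = 20 log₁₀(499.85) ≈ 53.98 dB
∠H = 174.44° − 173.83° = 0.61°

ω = 1: 18.7 dB, 44.3°; ω = 10000: 54.0 dB, 0.6°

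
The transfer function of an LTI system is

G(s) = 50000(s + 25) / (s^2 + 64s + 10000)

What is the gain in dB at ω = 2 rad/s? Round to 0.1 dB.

At s = jω = j2:
zero (s+25): 25 + j2 → |·| = √(25²+2²) = √629 ≈ 25.08, ∠ = arctan(2/25) ≈ 4.57°
quadratic: (j2)² + 64·j2 + 10000 = 9996 + j128 → |·| ≈ 9996.8, ∠ ≈ 0.73°
|G| = 50000 · 25.08 / 9996.8 ≈ 125.44
Gain = 20 log₁₀(125.44) ≈ 41.97 dB

42.0 dB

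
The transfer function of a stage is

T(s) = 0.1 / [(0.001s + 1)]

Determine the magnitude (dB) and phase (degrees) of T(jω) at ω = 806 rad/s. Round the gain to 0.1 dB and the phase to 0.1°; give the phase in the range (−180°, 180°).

-22.2 dB, -38.9°

At ω = 806 rad/s:
pole (1 + j806·0.001) = 1 + j0.806 → |·| ≈ 1.2844, ∠ ≈ 38.87°
|T| = 0.1 · 1 / (1.2844) ≈ 0.077857
Gain = 20 log₁₀(0.077857) ≈ -22.17 dB
∠T = (0°) − (38.87°) = -38.87°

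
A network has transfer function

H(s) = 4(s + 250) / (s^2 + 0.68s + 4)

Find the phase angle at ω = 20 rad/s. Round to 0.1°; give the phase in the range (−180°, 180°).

At s = jω = j20:
zero (s+250): 250 + j20 → |·| = √(250²+20²) = √62900 ≈ 250.8, ∠ = arctan(20/250) ≈ 4.57°
quadratic: (j20)² + 0.68·j20 + 4 = -396 + j13.6 → |·| ≈ 396.23, ∠ ≈ 178.03°
∠H = 4.57° − 178.03° = -173.46°

-173.5°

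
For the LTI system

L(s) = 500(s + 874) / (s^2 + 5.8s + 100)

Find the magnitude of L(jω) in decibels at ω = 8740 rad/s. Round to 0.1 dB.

-24.8 dB

At s = jω = j8740:
zero (s+874): 874 + j8740 → |·| = √(874²+8740²) = √77151476 ≈ 8783.6, ∠ = arctan(8740/874) ≈ 84.29°
quadratic: (j8740)² + 5.8·j8740 + 100 = -76387500 + j50692 → |·| ≈ 7.6388e+07, ∠ ≈ 179.96°
|L| = 500 · 8783.6 / 7.6388e+07 ≈ 0.057493
Gain = 20 log₁₀(0.057493) ≈ -24.81 dB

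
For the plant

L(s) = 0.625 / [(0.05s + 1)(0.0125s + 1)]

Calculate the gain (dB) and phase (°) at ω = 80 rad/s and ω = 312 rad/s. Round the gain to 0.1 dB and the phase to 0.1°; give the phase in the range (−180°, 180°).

ω = 80: -19.4 dB, -121.0°; ω = 312: -40.1 dB, -162.0°

At ω = 80 rad/s:
pole (1 + j80·0.05) = 1 + j4 → |·| ≈ 4.1231, ∠ ≈ 75.96°
pole (1 + j80·0.0125) = 1 + j1 → |·| ≈ 1.4142, ∠ ≈ 45.00°
|L| = 0.625 · 1 / (4.1231 · 1.4142) ≈ 0.10719
Gain = 20 log₁₀(0.10719) ≈ -19.40 dB
∠L = (0°) − (75.96° + 45.00°) = -120.96°

At ω = 312 rad/s:
pole (1 + j312·0.05) = 1 + j15.6 → |·| ≈ 15.632, ∠ ≈ 86.33°
pole (1 + j312·0.0125) = 1 + j3.9 → |·| ≈ 4.0262, ∠ ≈ 75.62°
|L| = 0.625 · 1 / (15.632 · 4.0262) ≈ 0.0099305
Gain = 20 log₁₀(0.0099305) ≈ -40.06 dB
∠L = (0°) − (86.33° + 75.62°) = -161.95°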